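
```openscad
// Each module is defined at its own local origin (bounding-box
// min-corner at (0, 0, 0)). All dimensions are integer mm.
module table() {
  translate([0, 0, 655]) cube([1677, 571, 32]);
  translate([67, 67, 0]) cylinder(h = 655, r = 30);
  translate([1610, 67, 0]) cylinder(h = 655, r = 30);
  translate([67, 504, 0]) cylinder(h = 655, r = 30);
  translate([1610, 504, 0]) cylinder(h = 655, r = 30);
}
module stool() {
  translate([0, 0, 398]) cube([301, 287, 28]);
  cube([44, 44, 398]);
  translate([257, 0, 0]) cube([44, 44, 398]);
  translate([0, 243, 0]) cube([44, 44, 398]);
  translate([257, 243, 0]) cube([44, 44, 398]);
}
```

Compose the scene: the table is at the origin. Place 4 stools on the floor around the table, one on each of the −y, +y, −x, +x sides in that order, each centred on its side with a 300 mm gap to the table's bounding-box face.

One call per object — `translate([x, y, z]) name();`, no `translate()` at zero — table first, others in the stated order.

table();
translate([688, -587, 0]) stool();
translate([688, 871, 0]) stool();
translate([-601, 142, 0]) stool();
translate([1977, 142, 0]) stool();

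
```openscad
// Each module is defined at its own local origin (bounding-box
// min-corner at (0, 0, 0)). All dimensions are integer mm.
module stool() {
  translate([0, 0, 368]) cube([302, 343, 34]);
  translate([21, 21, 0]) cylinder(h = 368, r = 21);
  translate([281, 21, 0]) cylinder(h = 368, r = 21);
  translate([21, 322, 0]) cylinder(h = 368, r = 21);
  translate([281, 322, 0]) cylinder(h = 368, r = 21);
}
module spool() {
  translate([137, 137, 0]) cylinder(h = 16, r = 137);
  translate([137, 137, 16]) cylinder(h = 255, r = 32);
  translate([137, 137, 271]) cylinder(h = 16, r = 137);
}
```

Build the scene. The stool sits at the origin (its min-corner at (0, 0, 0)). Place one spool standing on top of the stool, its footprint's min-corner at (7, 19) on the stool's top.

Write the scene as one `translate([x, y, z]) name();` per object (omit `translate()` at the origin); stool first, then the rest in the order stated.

stool();
translate([7, 19, 402]) spool();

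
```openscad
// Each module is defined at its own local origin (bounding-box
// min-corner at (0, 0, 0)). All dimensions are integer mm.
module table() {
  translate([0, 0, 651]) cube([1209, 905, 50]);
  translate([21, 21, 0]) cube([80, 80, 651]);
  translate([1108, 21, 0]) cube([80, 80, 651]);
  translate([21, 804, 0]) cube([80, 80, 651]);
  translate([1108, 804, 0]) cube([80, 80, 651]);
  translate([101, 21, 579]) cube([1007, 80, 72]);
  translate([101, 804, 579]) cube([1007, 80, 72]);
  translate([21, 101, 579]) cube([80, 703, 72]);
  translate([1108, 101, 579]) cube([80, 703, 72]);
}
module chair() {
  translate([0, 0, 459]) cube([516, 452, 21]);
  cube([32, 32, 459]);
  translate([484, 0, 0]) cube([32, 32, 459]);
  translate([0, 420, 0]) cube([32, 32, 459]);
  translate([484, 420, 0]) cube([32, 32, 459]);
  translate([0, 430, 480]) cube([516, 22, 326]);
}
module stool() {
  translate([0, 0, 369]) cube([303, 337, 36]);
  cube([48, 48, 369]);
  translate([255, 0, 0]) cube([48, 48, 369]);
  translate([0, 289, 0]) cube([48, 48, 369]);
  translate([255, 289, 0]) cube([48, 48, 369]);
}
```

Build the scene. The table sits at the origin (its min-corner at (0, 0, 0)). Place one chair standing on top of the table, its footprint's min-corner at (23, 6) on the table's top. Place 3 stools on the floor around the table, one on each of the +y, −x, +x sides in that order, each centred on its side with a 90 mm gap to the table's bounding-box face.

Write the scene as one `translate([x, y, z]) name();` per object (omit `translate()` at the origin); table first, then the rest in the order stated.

table();
translate([23, 6, 701]) chair();
translate([453, 995, 0]) stool();
translate([-393, 284, 0]) stool();
translate([1299, 284, 0]) stool();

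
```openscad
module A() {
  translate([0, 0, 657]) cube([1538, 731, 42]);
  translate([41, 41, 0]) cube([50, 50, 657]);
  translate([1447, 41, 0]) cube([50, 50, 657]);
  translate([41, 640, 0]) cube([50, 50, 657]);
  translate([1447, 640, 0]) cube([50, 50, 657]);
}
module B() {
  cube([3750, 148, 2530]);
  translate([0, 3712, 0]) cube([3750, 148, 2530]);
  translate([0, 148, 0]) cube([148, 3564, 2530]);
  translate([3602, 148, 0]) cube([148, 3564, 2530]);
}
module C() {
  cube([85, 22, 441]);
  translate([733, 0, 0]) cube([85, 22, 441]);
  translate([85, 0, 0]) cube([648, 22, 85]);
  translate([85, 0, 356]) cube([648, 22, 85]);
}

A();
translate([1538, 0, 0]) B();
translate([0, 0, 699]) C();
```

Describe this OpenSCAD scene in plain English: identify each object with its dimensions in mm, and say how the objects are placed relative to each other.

A is a table: top 1538 mm (x) × 731 mm (y), 42 mm thick, upper face at z = 699 mm, on four 50×50 mm square legs, each inset 41 mm from the nearest pair of top edges, running from z = 0 to the bottom of the top.

B is the wall frame of a small rectangular building: four walls, each 2530 mm tall and 148 mm thick, enclosing a footprint 3750 mm (x) by 3860 mm (y) outside-to-outside, with no floor or roof. The front and back walls (the −y and +y sides) span the full width; the two side walls fit between them.

C is a rectangular picture frame lying in the x–z plane (depth along y). The opening is 648 mm wide (x) by 271 mm tall (z), surrounded by a border 85 mm wide on all four sides. The frame is 22 mm deep and is made of two full-height vertical stiles with two horizontal rails fitted between them.

The house frame is against the table's +x side, with their −y faces flush. The picture frame is on top of the table.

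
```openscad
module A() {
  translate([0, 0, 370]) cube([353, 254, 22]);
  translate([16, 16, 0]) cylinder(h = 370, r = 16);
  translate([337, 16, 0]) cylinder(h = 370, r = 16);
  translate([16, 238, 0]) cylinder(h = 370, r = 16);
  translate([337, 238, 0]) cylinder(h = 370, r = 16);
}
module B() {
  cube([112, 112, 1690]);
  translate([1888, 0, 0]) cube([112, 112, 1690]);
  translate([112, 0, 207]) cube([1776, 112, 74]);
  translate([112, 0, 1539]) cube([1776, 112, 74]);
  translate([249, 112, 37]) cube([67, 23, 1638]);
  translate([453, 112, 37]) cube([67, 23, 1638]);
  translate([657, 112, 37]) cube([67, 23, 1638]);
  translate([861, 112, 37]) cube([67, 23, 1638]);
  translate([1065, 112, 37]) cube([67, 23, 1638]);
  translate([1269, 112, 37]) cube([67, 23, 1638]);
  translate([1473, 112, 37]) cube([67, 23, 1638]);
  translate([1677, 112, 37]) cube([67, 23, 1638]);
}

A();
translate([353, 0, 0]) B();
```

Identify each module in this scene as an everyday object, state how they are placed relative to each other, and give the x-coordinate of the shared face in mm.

A is a stool. B is a fence section. The fence section is against the stool's +x side, with their −y faces flush. The x-coordinate of the shared face is 353 mm.

The stool's +x face and the fence section's −x face are both at x = 353 mm.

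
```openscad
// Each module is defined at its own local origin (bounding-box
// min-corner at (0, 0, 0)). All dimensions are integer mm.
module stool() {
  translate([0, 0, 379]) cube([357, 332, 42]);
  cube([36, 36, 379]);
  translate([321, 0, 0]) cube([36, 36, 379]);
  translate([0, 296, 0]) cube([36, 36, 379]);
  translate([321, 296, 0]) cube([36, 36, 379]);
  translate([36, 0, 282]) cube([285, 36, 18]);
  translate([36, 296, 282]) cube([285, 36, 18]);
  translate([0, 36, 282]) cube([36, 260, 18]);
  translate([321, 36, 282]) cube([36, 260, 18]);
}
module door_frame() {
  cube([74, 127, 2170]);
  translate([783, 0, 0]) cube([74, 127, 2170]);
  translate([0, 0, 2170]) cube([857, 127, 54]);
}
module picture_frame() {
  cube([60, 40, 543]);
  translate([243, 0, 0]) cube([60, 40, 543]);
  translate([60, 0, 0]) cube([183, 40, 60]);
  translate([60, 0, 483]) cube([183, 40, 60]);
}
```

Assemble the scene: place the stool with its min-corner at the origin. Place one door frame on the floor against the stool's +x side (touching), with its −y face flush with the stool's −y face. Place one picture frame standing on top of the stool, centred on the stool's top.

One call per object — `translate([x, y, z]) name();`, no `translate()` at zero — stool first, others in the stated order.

stool();
translate([357, 0, 0]) door_frame();
translate([27, 146, 421]) picture_frame();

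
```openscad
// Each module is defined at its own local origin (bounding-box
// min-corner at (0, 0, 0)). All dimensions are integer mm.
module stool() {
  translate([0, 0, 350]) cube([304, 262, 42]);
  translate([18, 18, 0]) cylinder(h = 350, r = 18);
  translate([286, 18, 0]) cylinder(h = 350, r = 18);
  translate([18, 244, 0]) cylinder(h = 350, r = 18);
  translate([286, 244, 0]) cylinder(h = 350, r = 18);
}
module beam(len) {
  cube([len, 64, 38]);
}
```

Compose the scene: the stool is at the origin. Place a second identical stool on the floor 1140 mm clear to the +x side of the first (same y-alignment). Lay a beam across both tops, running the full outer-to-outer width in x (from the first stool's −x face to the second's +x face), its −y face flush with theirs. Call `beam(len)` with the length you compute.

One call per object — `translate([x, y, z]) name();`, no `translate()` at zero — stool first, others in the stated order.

stool();
translate([1444, 0, 0]) stool();
translate([0, 0, 392]) beam(1748);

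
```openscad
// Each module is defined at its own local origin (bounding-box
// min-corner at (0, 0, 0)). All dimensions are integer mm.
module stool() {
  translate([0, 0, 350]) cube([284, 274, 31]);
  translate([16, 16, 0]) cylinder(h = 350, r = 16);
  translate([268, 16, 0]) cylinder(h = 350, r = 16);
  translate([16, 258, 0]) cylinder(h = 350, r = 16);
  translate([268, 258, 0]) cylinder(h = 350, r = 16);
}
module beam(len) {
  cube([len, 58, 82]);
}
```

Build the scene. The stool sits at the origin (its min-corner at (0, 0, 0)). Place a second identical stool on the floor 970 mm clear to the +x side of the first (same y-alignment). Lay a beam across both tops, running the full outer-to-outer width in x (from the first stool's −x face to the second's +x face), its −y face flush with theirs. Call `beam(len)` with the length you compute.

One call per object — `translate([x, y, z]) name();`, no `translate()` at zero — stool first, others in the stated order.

stool();
translate([1254, 0, 0]) stool();
translate([0, 0, 381]) beam(1538);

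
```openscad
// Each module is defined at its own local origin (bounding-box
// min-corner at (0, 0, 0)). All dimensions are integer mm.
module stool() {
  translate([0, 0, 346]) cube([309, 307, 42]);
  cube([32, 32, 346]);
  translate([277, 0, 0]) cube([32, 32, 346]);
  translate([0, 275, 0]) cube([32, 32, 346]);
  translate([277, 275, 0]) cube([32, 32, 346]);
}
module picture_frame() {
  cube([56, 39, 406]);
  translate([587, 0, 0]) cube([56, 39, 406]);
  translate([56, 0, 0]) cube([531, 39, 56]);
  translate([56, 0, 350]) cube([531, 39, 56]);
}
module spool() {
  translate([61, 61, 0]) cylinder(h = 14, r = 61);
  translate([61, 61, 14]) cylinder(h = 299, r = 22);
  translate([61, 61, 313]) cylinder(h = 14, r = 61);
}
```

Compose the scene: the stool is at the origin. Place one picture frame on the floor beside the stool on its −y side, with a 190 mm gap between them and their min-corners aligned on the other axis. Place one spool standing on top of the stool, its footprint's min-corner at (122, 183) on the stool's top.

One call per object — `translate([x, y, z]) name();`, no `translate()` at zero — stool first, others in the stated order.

stool();
translate([0, -229, 0]) picture_frame();
translate([122, 183, 388]) spool();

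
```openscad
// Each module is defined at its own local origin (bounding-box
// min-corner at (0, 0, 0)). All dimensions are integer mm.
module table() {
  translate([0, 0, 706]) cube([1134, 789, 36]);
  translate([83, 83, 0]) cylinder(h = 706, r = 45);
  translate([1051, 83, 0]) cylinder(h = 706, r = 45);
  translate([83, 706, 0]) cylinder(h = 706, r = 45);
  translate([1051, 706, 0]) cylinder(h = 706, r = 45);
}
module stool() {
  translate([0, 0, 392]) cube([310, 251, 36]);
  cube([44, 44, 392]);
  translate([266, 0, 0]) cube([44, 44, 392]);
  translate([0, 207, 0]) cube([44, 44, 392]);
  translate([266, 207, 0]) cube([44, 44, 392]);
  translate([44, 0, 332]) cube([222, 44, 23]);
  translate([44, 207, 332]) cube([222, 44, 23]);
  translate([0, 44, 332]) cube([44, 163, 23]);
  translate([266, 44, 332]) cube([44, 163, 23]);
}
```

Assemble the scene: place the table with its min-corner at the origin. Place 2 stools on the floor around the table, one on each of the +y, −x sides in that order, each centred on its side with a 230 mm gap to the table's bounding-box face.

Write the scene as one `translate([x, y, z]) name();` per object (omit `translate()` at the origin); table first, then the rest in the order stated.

table();
translate([412, 1019, 0]) stool();
translate([-540, 269, 0]) stool();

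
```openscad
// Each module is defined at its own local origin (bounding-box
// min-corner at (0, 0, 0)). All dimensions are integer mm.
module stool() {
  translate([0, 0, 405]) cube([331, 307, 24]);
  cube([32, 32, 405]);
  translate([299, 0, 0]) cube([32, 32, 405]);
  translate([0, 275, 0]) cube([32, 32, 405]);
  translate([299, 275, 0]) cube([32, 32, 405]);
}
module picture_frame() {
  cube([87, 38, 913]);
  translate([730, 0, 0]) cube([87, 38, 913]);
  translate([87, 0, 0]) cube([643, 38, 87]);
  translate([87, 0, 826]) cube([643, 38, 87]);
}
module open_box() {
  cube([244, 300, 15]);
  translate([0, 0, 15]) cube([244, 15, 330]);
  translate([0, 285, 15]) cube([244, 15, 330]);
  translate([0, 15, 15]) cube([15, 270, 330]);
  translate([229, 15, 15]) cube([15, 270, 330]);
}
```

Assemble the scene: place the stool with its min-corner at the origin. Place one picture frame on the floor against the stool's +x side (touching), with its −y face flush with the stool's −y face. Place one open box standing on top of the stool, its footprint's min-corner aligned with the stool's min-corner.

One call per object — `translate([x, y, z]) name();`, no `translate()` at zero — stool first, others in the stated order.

stool();
translate([331, 0, 0]) picture_frame();
translate([0, 0, 429]) open_box();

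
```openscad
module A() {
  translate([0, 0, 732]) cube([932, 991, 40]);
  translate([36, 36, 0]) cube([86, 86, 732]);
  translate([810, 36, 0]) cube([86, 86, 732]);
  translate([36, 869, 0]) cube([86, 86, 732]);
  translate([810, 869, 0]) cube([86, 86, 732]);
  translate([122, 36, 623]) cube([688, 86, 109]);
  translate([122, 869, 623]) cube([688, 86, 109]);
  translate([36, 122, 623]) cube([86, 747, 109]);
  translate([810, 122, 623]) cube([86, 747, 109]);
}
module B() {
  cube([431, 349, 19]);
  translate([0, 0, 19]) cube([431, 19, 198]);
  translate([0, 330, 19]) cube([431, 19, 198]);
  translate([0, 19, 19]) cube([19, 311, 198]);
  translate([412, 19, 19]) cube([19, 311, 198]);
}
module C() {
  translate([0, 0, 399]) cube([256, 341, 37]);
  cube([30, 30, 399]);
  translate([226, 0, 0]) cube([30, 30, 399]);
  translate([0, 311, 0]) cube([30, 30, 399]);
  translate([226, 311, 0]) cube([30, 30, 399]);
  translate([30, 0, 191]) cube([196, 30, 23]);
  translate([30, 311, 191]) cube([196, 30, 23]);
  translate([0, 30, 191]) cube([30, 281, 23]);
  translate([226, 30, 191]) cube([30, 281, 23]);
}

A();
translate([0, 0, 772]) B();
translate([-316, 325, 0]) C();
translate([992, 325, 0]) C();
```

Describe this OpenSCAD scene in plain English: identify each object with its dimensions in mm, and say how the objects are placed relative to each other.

A is a table: top 932 mm (x) × 991 mm (y), 40 mm thick, upper face at z = 772 mm, on four 86×86 mm square legs, each inset 36 mm from the nearest pair of top edges, running from z = 0 to the bottom of the top. Four apron rails, 86 mm thick and 109 mm tall, run between adjacent legs with their top edges flush with the underside of the top and their outer faces flush with the legs' outer faces.

B is an open storage box with external size 431×349×217 mm and wall thickness 19 mm (the base is also 19 mm thick). The base covers the whole footprint; the four walls stand on the base, with the y-facing walls full-width and the x-facing walls fitting between their inner faces.

C is a simple wooden stool: a rectangular seat 256 mm (x) by 341 mm (y), 37 mm thick, top face at z = 436 mm, on four square legs, each 30×30 mm in cross-section. The legs rest on z = 0, each flush with a corner of the seat. Four stretchers, 30 mm wide and 23 mm tall, connect adjacent legs with their undersides at z = 191 mm, each running between the inner faces of the legs it joins and aligned with the legs' outer faces on the other axis.

The open box is on top of the table. Two stools sit around the table at the −x, +x sides.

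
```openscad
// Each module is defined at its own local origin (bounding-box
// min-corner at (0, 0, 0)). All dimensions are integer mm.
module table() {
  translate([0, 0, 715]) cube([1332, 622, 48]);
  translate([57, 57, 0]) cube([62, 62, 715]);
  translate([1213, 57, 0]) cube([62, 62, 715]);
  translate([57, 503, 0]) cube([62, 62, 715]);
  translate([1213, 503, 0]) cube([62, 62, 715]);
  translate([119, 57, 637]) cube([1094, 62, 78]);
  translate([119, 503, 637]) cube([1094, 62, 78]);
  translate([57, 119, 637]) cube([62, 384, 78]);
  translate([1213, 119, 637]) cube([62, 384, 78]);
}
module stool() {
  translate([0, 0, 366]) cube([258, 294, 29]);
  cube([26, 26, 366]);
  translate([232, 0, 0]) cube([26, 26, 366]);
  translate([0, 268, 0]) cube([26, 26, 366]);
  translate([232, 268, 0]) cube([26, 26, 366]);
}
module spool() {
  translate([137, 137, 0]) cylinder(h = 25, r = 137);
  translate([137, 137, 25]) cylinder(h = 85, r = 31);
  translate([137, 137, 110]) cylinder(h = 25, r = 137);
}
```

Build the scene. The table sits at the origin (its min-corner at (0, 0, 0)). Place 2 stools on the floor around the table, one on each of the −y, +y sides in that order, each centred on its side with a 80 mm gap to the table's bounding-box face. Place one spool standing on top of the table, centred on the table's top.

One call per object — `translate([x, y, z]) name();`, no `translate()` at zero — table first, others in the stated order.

table();
translate([537, -374, 0]) stool();
translate([537, 702, 0]) stool();
translate([529, 174, 763]) spool();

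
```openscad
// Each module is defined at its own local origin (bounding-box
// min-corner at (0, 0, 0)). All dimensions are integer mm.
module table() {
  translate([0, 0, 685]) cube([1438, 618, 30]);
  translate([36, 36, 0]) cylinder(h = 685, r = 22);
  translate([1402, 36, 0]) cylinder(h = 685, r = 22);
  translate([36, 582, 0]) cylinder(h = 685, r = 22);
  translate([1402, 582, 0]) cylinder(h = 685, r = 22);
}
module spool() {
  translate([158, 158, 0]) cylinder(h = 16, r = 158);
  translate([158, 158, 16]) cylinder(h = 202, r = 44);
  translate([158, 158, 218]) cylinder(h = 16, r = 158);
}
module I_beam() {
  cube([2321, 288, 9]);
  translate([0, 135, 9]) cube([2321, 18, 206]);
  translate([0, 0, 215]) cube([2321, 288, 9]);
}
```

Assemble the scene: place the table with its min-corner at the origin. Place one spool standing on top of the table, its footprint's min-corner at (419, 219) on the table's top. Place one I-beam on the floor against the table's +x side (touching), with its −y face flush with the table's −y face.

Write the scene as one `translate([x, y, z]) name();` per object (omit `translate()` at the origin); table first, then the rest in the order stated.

table();
translate([419, 219, 715]) spool();
translate([1438, 0, 0]) I_beam();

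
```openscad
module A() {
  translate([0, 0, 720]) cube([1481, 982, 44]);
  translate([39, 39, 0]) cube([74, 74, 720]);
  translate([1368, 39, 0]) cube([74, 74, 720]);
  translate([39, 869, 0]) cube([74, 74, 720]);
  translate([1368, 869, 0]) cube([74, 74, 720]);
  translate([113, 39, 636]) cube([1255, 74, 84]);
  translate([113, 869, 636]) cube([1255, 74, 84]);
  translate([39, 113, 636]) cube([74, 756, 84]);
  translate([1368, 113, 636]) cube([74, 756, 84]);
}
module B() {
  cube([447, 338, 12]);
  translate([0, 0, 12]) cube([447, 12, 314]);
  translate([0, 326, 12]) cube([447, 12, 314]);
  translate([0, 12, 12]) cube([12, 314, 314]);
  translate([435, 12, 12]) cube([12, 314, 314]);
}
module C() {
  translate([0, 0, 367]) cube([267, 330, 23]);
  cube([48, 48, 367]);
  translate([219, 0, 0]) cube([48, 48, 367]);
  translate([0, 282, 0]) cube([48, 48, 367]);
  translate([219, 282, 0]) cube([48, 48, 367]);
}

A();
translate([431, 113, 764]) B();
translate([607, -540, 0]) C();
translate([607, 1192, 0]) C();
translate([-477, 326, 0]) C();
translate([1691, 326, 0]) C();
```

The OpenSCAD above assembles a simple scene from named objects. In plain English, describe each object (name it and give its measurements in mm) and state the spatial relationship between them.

A is a table with a 1481×982 mm rectangular top, 44 mm thick, top surface at z = 764 mm, supported by four 74×74 mm square legs, each inset 39 mm from the nearest pair of top edges, running from the floor. Four apron rails, 74 mm thick and 84 mm tall, run between adjacent legs with their top edges flush with the underside of the top and their outer faces flush with the legs' outer faces.

B is an open-topped rectangular box: outside dimensions 447×338×326 mm, with a uniform wall and base thickness of 12 mm. The base is a full 447×338 slab on the floor; four walls sit on top of the base. The front and back walls (the −y and +y sides) span the full width; the two side walls fit between them.

C is a four-legged stool. The seat is a 267×330×23 mm slab whose top surface is at z = 390 mm; four square legs, each 48×48 mm in cross-section, run from the floor (z = 0) to the underside of the seat, each flush with a corner of the seat.

The open box is on top of the table. Four stools sit around the table at the −y, +y, −x, +x sides.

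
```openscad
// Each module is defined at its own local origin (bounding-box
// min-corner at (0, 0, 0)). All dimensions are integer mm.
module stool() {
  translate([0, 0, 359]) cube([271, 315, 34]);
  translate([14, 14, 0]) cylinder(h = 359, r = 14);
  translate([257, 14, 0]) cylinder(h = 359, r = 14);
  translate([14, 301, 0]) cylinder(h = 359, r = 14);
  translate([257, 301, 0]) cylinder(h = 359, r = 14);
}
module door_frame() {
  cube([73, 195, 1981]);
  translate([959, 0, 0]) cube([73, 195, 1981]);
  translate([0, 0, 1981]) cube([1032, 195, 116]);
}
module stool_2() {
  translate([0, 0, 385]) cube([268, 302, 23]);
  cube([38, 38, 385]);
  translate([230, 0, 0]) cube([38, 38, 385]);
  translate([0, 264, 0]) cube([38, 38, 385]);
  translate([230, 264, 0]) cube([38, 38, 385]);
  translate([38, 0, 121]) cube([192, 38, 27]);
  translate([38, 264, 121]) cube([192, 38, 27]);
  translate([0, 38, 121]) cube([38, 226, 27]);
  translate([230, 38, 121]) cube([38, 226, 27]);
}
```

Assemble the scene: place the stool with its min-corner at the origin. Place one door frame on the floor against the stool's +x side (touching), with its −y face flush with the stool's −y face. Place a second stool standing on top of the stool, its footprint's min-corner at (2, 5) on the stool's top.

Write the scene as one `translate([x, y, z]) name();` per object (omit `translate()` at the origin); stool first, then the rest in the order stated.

stool();
translate([271, 0, 0]) door_frame();
translate([2, 5, 393]) stool_2();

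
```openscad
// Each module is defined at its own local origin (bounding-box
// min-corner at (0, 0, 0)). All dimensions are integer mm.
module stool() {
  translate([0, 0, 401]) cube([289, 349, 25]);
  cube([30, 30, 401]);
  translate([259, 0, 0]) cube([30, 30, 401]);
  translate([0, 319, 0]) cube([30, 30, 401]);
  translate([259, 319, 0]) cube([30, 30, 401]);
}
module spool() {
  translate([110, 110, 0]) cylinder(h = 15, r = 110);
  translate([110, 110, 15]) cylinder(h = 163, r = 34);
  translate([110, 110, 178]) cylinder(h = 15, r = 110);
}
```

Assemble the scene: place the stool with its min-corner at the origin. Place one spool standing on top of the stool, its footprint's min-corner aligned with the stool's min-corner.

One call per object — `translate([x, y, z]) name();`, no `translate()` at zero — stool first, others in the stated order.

stool();
translate([0, 0, 426]) spool();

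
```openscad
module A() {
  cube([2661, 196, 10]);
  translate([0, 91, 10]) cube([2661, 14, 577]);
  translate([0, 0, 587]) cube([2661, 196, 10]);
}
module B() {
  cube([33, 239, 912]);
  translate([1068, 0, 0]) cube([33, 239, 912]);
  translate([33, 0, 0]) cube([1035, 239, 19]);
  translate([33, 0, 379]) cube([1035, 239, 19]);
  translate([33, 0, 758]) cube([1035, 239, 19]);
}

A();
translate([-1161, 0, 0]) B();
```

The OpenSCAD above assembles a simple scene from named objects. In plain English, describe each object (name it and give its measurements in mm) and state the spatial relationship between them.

A is an I-beam lying along x, 2661 mm long. Overall section height 597 mm. Two flanges 196 mm wide (y) and 10 mm thick, one on the floor and one at the top; a web 14 mm thick runs between them, centred on the flange width.

B is an open bookshelf. Two side panels, each 33 mm thick, 239 mm deep and 912 mm tall, stand 1101 mm apart (outside-to-outside). Between them sit 3 shelves, each 19 mm thick and 239 mm deep, spanning the full gap between the sides. The bottom shelf rests on the floor (its underside at z = 0) and the clear gap between one shelf's top and the next shelf's underside is 360 mm.

The bookshelf is on the floor beside the I-beam on its −x side.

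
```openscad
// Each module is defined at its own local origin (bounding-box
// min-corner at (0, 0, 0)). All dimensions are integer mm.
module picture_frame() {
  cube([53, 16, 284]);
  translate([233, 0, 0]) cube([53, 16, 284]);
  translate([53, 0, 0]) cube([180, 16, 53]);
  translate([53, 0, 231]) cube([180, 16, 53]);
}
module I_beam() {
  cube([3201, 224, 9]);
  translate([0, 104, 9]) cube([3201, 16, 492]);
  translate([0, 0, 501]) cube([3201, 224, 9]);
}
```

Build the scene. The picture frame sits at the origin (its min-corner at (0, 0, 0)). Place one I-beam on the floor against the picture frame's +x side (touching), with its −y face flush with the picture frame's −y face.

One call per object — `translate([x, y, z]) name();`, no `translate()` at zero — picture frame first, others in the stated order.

picture_frame();
translate([286, 0, 0]) I_beam();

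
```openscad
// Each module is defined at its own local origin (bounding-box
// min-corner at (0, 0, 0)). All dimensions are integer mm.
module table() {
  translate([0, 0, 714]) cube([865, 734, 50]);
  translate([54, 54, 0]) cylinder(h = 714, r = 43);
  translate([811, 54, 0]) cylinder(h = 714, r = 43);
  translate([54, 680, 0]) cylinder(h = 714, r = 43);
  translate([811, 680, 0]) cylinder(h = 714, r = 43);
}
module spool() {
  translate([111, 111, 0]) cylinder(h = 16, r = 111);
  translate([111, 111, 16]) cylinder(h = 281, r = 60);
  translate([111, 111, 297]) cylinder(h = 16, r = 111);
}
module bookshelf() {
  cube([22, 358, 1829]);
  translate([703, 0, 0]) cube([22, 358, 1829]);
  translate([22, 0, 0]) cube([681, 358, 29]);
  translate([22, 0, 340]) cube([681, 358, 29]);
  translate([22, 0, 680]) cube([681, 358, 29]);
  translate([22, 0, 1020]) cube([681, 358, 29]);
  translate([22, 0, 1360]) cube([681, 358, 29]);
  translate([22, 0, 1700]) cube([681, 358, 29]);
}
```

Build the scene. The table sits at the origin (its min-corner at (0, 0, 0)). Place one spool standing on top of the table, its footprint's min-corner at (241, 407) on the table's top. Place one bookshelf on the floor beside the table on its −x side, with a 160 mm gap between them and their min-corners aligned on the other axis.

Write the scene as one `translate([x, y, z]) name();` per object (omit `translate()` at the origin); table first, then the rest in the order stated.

table();
translate([241, 407, 764]) spool();
translate([-885, 0, 0]) bookshelf();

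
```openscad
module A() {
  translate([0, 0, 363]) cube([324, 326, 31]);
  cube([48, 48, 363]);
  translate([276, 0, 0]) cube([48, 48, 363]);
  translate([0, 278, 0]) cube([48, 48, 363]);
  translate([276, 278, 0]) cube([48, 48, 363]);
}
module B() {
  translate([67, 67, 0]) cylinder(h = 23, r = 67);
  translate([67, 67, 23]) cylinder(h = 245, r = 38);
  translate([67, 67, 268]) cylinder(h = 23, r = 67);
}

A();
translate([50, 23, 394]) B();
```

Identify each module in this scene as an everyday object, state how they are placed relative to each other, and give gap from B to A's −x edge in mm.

The spool's min-x is at 50; the stool's min-x is 0; gap = 50 mm.

A is a stool. B is a spool. The spool is on top of the stool. The gap from the spool to the stool's −x edge is 50 mm.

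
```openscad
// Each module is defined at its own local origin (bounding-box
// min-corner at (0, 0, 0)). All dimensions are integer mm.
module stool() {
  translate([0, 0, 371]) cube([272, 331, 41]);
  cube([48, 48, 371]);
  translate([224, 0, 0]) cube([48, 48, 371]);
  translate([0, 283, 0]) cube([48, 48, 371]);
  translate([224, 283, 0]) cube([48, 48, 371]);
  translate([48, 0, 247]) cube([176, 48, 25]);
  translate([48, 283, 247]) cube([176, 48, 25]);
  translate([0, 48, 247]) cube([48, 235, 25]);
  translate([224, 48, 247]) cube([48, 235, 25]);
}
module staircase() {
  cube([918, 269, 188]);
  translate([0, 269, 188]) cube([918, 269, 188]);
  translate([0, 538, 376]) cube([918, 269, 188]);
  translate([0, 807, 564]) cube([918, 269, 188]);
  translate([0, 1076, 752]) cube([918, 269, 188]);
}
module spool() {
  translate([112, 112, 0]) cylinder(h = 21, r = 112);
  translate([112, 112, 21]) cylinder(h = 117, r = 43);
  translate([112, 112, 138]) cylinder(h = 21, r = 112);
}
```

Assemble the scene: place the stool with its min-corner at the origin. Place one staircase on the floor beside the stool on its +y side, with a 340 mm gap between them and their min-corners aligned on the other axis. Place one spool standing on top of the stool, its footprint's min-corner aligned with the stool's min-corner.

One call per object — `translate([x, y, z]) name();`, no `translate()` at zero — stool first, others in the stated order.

stool();
translate([0, 671, 0]) staircase();
translate([0, 0, 412]) spool();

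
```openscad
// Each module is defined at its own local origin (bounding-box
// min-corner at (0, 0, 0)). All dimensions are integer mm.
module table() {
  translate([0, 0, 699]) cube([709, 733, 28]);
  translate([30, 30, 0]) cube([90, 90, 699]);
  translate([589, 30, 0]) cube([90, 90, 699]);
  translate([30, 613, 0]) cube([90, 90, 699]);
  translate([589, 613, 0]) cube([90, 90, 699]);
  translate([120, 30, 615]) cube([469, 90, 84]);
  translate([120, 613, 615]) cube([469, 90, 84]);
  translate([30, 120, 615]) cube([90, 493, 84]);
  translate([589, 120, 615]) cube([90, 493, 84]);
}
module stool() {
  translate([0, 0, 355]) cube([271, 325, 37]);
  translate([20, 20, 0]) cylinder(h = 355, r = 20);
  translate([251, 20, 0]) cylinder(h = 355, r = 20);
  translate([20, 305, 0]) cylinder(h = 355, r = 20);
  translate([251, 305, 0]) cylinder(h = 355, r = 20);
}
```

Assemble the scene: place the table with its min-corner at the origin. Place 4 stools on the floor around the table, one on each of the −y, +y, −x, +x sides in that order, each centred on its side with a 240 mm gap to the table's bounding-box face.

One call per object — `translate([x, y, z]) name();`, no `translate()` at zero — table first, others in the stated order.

table();
translate([219, -565, 0]) stool();
translate([219, 973, 0]) stool();
translate([-511, 204, 0]) stool();
translate([949, 204, 0]) stool();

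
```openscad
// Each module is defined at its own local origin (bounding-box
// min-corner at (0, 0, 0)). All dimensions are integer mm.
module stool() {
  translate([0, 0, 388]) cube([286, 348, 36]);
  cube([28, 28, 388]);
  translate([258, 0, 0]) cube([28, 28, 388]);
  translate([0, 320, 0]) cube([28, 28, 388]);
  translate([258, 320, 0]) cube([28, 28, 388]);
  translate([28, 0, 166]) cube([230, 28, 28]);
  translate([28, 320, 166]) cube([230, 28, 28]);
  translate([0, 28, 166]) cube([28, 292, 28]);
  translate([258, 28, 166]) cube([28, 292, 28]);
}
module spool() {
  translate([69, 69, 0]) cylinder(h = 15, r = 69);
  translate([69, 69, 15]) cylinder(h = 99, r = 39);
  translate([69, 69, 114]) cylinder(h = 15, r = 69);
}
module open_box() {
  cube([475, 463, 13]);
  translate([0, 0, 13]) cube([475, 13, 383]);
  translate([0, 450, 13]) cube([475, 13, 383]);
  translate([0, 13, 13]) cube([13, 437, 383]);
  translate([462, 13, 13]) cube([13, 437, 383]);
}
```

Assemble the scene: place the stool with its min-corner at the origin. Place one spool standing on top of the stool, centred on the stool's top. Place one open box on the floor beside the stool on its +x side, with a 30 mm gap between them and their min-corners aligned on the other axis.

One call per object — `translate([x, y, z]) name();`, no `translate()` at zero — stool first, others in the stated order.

stool();
translate([74, 105, 424]) spool();
translate([316, 0, 0]) open_box();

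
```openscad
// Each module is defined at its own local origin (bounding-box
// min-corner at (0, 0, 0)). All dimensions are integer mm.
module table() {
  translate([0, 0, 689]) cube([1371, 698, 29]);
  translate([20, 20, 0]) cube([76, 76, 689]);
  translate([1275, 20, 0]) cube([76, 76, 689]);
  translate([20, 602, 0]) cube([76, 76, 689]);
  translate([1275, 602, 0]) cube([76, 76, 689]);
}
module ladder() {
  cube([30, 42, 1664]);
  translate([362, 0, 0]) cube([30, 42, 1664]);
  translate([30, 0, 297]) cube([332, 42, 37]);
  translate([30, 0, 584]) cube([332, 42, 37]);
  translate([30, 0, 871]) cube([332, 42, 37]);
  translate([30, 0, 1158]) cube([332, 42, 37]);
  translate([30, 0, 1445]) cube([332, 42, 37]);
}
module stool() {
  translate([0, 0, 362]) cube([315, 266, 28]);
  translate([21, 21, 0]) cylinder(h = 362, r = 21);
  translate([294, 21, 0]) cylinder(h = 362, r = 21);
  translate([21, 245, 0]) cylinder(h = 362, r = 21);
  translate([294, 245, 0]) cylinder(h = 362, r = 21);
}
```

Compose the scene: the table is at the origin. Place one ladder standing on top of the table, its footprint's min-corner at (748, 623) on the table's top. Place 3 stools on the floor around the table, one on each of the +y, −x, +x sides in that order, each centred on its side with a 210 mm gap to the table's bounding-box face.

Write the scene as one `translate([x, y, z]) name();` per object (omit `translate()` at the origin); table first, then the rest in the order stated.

table();
translate([748, 623, 718]) ladder();
translate([528, 908, 0]) stool();
translate([-525, 216, 0]) stool();
translate([1581, 216, 0]) stool();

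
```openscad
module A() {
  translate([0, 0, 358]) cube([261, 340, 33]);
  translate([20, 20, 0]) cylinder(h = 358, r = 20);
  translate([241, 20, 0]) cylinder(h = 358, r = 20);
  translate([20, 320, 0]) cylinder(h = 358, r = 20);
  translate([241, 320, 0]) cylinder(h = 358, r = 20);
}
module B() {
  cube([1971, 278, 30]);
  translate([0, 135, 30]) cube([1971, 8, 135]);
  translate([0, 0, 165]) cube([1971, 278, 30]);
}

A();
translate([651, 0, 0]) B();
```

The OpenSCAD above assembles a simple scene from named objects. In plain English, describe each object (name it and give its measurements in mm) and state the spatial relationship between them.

A is a four-legged stool. The seat is 261×340 mm, 33 mm thick, top at z = 391 mm. It stands on four round legs, each 40 mm in diameter, from z = 0 to the seat underside, each leg's axis is inset half a diameter from the nearest pair of seat edges (so the leg's bounding box is flush with the corner).

B is an I-beam lying along x, 1971 mm long. Overall section height 195 mm. Two flanges 278 mm wide (y) and 30 mm thick, one on the floor and one at the top; a web 8 mm thick runs between them, centred on the flange width.

The I-beam is on the floor beside the stool on its +x side.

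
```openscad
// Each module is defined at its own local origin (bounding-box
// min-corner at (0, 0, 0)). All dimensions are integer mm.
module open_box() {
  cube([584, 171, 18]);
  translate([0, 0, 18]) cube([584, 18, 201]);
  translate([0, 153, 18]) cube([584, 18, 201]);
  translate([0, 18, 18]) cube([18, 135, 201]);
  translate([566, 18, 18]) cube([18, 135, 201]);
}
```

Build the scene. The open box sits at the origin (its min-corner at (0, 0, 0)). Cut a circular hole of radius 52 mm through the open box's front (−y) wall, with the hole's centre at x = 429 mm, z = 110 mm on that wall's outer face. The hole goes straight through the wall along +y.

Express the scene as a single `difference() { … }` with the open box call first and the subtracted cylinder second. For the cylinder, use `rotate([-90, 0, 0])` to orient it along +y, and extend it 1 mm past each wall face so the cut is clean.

difference() {
  open_box();
  translate([429, -1, 110]) rotate([-90, 0, 0]) cylinder(h = 20, r = 52);
}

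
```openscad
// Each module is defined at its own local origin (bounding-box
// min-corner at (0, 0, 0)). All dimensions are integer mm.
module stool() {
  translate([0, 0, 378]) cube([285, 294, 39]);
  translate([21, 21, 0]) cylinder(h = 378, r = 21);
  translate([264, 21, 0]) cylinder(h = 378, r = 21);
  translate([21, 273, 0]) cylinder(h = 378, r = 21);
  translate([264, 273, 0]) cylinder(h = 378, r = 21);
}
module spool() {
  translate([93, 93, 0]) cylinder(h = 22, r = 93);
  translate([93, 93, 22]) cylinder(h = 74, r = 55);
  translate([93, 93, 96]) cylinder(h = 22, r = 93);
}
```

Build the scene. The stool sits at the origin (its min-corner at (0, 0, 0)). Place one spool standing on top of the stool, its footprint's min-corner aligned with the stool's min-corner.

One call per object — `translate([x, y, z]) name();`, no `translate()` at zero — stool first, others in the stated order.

stool();
translate([0, 0, 417]) spool();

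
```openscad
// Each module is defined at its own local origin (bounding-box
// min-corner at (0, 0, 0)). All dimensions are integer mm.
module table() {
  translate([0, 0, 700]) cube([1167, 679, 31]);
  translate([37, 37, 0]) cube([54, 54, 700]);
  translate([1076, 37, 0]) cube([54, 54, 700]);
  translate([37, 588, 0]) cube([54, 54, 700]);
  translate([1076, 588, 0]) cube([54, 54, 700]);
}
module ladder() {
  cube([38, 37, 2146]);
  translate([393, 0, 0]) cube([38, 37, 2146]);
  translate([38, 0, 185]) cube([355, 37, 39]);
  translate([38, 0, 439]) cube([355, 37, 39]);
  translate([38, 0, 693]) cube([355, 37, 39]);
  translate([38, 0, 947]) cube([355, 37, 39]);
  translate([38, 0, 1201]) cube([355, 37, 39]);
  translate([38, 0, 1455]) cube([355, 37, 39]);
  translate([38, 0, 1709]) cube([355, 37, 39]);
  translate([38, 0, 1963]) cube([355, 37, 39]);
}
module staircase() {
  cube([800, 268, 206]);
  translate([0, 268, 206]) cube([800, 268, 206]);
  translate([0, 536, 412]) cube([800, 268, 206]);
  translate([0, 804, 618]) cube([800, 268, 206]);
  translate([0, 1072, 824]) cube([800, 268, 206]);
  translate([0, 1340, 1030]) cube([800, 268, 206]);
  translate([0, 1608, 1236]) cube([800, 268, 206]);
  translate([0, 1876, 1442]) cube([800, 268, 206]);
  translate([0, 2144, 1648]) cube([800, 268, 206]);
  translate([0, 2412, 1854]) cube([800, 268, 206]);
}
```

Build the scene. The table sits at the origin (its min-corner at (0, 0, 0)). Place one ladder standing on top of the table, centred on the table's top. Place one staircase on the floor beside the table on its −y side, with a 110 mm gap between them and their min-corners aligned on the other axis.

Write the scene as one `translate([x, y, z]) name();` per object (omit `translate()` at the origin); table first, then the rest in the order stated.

table();
translate([368, 321, 731]) ladder();
translate([0, -2790, 0]) staircase();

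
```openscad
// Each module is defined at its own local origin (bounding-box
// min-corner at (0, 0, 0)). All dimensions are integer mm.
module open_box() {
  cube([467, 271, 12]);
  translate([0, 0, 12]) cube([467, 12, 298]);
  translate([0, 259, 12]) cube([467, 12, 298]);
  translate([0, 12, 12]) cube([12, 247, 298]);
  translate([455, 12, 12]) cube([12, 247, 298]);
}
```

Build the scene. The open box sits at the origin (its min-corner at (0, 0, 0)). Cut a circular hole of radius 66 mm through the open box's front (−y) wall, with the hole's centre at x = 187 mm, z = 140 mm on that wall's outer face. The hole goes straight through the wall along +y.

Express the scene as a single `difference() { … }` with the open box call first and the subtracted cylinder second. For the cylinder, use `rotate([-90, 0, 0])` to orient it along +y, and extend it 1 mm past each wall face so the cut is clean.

difference() {
  open_box();
  translate([187, -1, 140]) rotate([-90, 0, 0]) cylinder(h = 14, r = 66);
}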